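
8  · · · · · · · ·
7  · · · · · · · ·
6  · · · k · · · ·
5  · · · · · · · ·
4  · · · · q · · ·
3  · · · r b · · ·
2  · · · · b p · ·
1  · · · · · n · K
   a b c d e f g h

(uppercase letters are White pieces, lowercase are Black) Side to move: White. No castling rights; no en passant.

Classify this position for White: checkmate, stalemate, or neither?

White to move; white king on h1.
In check: yes, from the black queen on e4.
King squares — g1: attacked by Pf2; g2: attacked by Qe4; h2: attacked by Nf1.
Legal moves for White: none.
In check with no legal moves → checkmate.

checkmate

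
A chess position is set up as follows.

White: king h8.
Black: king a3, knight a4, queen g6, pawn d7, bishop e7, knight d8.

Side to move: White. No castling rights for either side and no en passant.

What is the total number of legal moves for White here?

White to move; king on h8.
In check: no.
Legal moves: none.
Count: 0.

0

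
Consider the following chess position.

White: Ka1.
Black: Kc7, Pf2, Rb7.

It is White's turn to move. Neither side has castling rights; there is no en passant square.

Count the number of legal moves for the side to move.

1

White to move; king on a1.
In check: no.
Legal moves: Ka2.
Count: 1.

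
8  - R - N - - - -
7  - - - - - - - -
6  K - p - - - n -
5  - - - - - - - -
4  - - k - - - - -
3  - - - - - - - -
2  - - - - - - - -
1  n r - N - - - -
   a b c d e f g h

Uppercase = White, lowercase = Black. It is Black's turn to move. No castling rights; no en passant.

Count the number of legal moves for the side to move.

Black to move; king on c4.
In check: no.
Legal moves: Nh8, Nf8, Ne7, Ne5, Nh4, Nf4, Kd5, Kc5, Kd4, Kd3, Rxb8, Rb7, Rb6+, Rb5, Rb4, Rb3, Rb2, Rxd1, Rc1, Nb3, Nc2, c5.
Count: 22.

22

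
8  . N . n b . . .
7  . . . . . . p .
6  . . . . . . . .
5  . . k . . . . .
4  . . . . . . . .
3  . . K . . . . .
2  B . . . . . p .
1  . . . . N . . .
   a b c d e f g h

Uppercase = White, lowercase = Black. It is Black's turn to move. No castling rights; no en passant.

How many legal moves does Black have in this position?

20

Black to move; king on c5.
In check: no.
Legal moves: Bf7, Bd7, Bg6, Bc6, Bh5, Bb5, Ba4, Nf7, Nb7, Ne6, Nc6, Kd6, Kb6, Kb5, g6, g1=Q, g1=R, g1=B, g1=N, g5.
Count: 20.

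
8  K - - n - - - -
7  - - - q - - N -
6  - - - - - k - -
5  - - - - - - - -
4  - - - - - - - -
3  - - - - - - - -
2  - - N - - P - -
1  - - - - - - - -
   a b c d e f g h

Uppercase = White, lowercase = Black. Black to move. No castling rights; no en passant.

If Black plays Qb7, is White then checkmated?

After Qb7: white king on a8; in check: yes, from the black queen on b7.
King squares — a7: attacked by Qb7; b7: attacked by Nd8; b8: attacked by Qb7.
White has no legal moves → checkmate.

yes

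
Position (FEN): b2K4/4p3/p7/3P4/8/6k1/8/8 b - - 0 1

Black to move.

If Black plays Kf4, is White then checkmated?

no

After Kf4: white king on d8; in check: no.
White is not in check, so this cannot be checkmate.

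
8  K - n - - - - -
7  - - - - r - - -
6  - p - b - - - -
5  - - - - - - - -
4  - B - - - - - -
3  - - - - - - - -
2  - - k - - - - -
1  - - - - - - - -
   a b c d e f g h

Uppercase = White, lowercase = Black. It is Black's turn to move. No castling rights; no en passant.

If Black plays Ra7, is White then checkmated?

After Ra7: white king on a8; in check: yes, from the black rook on a7.
King squares — a7: attacked by Nc8; b7: attacked by Ra7; b8: attacked by Bd6.
White has no legal moves → checkmate.

yes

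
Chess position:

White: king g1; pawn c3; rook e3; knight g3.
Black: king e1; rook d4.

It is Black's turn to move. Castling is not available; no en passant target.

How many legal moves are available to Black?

2

Black to move; king on e1.
In check: yes, from the white rook on e3.
Legal moves: Kd2, Kd1.
Count: 2.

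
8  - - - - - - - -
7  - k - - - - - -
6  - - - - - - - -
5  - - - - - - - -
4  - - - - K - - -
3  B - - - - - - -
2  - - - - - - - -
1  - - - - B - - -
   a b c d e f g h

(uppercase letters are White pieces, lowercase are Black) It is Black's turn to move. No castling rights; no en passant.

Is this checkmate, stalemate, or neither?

Black to move; black king on b7.
In check: no.
Legal moves for Black: Kc8, Kb8, Ka8, Kc7, Ka7, Kc6, Kb6, Ka6.
Black has 8 legal moves and is not in check → neither.

neither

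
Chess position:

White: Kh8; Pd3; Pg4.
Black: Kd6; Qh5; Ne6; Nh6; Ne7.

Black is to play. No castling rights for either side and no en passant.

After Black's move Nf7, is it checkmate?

After Nf7: white king on h8; in check: yes, from the black queen on h5 and the black knight on f7.
King squares — g7: attacked by Ne6; h7: attacked by Qh5; g8: attacked by Ne7.
White has no legal moves → checkmate.

yes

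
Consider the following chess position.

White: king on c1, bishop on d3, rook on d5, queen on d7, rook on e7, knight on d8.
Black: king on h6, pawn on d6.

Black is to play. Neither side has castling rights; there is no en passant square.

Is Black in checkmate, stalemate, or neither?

stalemate

Black to move; black king on h6.
In check: no.
King squares — g5: attacked by Rd5; h5: attacked by Rd5; g6: attacked by Bd3; g7: attacked by Re7; h7: attacked by Bd3.
Legal moves for Black: none.
Not in check and no legal moves → stalemate.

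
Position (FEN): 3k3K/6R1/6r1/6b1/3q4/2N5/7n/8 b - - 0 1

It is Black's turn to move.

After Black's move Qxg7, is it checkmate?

yes

After Qxg7: white king on h8; in check: yes, from the black queen on g7.
King squares — g7: attacked by Rg6; h7: attacked by Qg7; g8: attacked by Qg7.
White has no legal moves → checkmate.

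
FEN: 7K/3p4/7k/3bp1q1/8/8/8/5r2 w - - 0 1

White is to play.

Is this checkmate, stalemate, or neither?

stalemate

White to move; white king on h8.
In check: no.
King squares — g7: attacked by Qg5; h7: attacked by Kh6; g8: attacked by Bd5.
Legal moves for White: none.
Not in check and no legal moves → stalemate.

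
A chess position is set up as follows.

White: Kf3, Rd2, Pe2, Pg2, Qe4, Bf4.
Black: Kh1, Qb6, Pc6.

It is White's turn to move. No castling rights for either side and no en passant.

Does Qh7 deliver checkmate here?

After Qh7: black king on h1; in check: yes, from the white queen on h7.
Black has 1 legal reply: Kg1.
In check but a legal move exists → not checkmate.

no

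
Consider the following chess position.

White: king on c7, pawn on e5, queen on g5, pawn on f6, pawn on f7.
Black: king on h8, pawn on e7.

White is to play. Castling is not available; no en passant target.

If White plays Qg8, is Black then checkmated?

yes

After Qg8: black king on h8; in check: yes, from the white queen on g8.
King squares — g7: attacked by Pf6; h7: attacked by Qg8; g8: attacked by Pf7.
Black has no legal moves → checkmate.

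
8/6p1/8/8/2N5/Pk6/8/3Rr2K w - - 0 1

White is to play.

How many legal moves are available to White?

3

White to move; king on h1.
In check: yes, from the black rook on e1.
Legal moves: Kh2, Kg2, Rxe1.
Count: 3.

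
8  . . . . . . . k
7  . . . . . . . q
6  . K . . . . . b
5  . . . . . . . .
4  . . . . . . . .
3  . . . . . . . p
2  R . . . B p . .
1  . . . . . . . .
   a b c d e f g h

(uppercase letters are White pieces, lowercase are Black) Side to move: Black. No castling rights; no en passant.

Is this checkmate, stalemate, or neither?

Black to move; black king on h8.
In check: no.
Legal moves for Black include: Kg8, Kg7, Qg8, Qg7, Qf7, Qe7, Qd7, Qc7+, Qb7+, Qa7+, Qg6+, Qf5, Qe4, Qd3, Qc2, Qb1+, Bf8, Bg7, ... (list truncated; more exist).
Black has legal moves and is not in check → neither.

neither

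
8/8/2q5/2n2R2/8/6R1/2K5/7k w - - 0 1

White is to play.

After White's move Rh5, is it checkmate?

After Rh5: black king on h1; in check: yes, from the white rook on h5.
King squares — g1: attacked by Rg3; g2: attacked by Rg3; h2: attacked by Rh5.
Black has no legal moves → checkmate.

yes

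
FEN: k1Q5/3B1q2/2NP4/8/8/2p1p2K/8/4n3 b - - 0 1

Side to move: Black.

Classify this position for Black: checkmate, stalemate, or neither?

Black to move; black king on a8.
In check: yes, from the white queen on c8.
King squares — a7: attacked by Nc6; b7: attacked by Qc8; b8: attacked by Nc6.
Legal moves for Black: none.
In check with no legal moves → checkmate.

checkmate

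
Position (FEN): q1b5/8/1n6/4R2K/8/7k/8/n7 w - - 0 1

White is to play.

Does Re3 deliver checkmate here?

After Re3: black king on h3; in check: yes, from the white rook on e3.
Black has 3 legal replies: Kh2, Kg2, Qf3+.
In check but a legal move exists → not checkmate.

no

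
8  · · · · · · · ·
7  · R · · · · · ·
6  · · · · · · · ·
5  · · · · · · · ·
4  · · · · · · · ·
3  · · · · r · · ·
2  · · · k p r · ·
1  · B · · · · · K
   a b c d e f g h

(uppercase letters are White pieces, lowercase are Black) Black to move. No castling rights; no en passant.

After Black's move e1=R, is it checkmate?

After e1=R: white king on h1; in check: yes, from the black rook on e1.
King squares — g1: attacked by Re1; g2: attacked by Rf2; h2: attacked by Rf2.
White has no legal moves → checkmate.

yes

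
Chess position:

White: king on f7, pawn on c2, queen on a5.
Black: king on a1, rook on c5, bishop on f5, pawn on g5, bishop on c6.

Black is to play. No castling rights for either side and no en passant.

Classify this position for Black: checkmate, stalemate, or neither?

Black to move; black king on a1.
In check: yes, from the white queen on a5.
King squares — b1: available; a2: attacked by Qa5; b2: available.
Legal moves for Black: Kb2, Kb1, Ba4, Rxa5.
Black is in check but has 4 legal moves → neither.

neither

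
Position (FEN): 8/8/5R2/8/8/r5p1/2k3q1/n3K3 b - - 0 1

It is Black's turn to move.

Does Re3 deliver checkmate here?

After Re3: white king on e1; in check: yes, from the black rook on e3.
King squares — d1: attacked by Kc2; f1: attacked by Qg2; d2: attacked by Kc2; e2: attacked by Qg2; f2: attacked by Qg2.
White has no legal moves → checkmate.

yes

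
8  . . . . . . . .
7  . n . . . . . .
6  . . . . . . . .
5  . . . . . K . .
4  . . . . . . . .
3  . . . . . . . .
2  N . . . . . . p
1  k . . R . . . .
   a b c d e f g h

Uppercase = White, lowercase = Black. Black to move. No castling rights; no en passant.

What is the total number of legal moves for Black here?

Black to move; king on a1.
In check: yes, from the white rook on d1.
Legal moves: Kb2, Kxa2.
Count: 2.

2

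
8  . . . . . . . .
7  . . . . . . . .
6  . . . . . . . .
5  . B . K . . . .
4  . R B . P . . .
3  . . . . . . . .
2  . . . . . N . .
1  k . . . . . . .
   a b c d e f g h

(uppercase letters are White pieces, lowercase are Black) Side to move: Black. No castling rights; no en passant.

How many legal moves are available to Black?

Black to move; king on a1.
In check: no.
Legal moves: none.
Count: 0.

0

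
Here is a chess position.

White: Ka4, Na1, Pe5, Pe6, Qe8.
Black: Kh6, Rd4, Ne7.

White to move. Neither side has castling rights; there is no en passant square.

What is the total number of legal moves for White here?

4

White to move; king on a4.
In check: yes, from the black rook on d4.
Legal moves: Kb5, Ka5, Kb3, Ka3.
Count: 4.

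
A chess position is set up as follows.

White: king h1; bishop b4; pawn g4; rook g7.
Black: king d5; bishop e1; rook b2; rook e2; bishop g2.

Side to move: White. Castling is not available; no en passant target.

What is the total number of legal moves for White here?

2

White to move; king on h1.
In check: yes, from the black bishop on g2.
Legal moves: Kh2, Kg1.
Count: 2.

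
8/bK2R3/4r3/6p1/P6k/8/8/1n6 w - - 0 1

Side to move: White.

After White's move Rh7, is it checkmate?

After Rh7: black king on h4; in check: yes, from the white rook on h7.
Black has 3 legal replies: Kg4, Kg3, Rh6.
In check but a legal move exists → not checkmate.

no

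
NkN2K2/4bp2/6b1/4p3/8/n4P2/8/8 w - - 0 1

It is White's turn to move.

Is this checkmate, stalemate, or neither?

neither

White to move; white king on f8.
In check: yes, from the black bishop on e7.
King squares — e7: available; f7: attacked by Bg6; g7: available; e8: available; g8: available.
Legal moves for White: Kg8, Ke8, Kg7, Kxe7, Nxe7.
White is in check but has 5 legal moves → neither.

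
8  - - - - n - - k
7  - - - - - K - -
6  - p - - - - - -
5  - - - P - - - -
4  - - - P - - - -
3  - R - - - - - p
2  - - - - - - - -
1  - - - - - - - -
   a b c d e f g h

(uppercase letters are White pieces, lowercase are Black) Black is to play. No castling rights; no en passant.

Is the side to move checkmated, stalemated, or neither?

neither

Black to move; black king on h8.
In check: no.
Legal moves for Black: Kh7, Ng7, Nc7, Nf6, Nd6+, b5, h2.
Black has 7 legal moves and is not in check → neither.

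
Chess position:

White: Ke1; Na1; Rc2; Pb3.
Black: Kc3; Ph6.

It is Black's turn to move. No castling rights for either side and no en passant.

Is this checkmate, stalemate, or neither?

neither

Black to move; black king on c3.
In check: yes, from the white rook on c2.
King squares — b2: attacked by Rc2; c2: attacked by Na1; d2: attacked by Ke1; b3: attacked by Na1; d3: available; b4: available; c4: attacked by Rc2; d4: available.
Legal moves for Black: Kd4, Kb4, Kd3.
Black is in check but has 3 legal moves → neither.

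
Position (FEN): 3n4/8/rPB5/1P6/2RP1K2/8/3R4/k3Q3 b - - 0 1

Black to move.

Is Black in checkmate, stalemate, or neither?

Black to move; black king on a1.
In check: yes, from the white queen on e1.
King squares — b1: attacked by Qe1; a2: attacked by Rd2; b2: attacked by Rd2.
Legal moves for Black: none.
In check with no legal moves → checkmate.

checkmate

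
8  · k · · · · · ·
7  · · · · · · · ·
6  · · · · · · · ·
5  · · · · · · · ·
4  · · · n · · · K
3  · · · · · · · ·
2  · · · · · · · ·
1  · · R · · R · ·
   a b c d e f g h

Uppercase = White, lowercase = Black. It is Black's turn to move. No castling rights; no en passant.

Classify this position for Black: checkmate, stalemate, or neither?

Black to move; black king on b8.
In check: no.
Legal moves for Black: Ka8, Kb7, Ka7, Ne6, Nc6, Nf5+, Nb5, Nf3+, Nb3, Ne2, Nc2.
Black has 11 legal moves and is not in check → neither.

neither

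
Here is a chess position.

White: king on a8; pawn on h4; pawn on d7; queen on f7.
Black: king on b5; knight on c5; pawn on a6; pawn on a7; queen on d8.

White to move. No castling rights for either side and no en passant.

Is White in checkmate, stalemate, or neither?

White to move; white king on a8.
In check: yes, from the black queen on d8.
Legal moves for White: Kxa7.
White is in check but has 1 legal move → neither.

neither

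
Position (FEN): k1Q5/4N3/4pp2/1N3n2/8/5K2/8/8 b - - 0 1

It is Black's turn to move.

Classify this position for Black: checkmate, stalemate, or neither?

Black to move; black king on a8.
In check: yes, from the white queen on c8.
King squares — a7: attacked by Nb5; b7: attacked by Qc8; b8: attacked by Qc8.
Legal moves for Black: none.
In check with no legal moves → checkmate.

checkmate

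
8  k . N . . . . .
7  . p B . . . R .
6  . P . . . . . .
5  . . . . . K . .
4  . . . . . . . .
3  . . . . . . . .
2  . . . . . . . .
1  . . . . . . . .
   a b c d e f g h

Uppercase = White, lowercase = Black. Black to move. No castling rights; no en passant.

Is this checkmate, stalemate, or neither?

Black to move; black king on a8.
In check: no.
King squares — a7: attacked by Pb6; b7: own pawn; b8: attacked by Bc7.
Legal moves for Black: none.
Not in check and no legal moves → stalemate.

stalemate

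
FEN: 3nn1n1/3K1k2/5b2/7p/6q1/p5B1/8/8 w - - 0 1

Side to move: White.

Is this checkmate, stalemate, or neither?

checkmate

White to move; white king on d7.
In check: yes, from the black queen on g4.
King squares — c6: attacked by Nd8; d6: attacked by Ne8; e6: attacked by Qg4; c7: attacked by Ne8; e7: attacked by Bf6; c8: attacked by Qg4; d8: attacked by Bf6; e8: attacked by Kf7.
Legal moves for White: none.
In check with no legal moves → checkmate.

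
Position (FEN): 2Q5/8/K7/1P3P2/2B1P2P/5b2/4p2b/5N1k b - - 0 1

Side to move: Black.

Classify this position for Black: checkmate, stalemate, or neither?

neither

Black to move; black king on h1.
In check: no.
Legal moves for Black include: Bh5, Bg4, Bxe4, Bg2, Bb8, Bc7, Bd6, Be5, Bf4, Bg3, Bg1, Kg2, Kg1, exf1=Q, exf1=R, exf1=B, exf1=N, e1=Q, ... (list truncated; more exist).
Black has legal moves and is not in check → neither.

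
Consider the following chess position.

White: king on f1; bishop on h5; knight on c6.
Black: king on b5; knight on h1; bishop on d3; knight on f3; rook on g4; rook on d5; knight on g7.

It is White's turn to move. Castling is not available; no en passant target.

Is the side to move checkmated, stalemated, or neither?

checkmate

White to move; white king on f1.
In check: yes, from the black bishop on d3.
King squares — e1: attacked by Nf3; g1: attacked by Nf3; e2: attacked by Bd3; f2: attacked by Nh1; g2: attacked by Rg4.
Legal moves for White: none.
In check with no legal moves → checkmate.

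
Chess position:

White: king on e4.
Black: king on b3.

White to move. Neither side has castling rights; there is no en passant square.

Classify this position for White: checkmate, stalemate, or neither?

neither

White to move; white king on e4.
In check: no.
Legal moves for White: Kf5, Ke5, Kd5, Kf4, Kd4, Kf3, Ke3, Kd3.
White has 8 legal moves and is not in check → neither.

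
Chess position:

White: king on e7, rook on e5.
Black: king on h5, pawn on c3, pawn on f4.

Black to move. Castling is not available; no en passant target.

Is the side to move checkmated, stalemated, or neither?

Black to move; black king on h5.
In check: yes, from the white rook on e5.
Legal moves for Black: Kh6, Kg6, Kh4, Kg4.
Black is in check but has 4 legal moves → neither.

neither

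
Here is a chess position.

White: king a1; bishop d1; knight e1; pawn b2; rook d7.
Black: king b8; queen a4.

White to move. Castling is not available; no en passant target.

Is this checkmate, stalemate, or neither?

neither

White to move; white king on a1.
In check: yes, from the black queen on a4.
Legal moves for White: Kb1, Bxa4.
White is in check but has 2 legal moves → neither.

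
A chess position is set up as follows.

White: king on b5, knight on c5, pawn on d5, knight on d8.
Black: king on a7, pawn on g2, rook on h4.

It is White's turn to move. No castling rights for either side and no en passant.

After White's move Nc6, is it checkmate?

no

After Nc6: black king on a7; in check: yes, from the white knight on c6.
Black has 1 legal reply: Ka8.
In check but a legal move exists → not checkmate.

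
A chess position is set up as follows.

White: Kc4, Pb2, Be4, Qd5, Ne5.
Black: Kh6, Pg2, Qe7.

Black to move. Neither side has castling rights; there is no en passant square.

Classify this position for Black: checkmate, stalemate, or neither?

Black to move; black king on h6.
In check: no.
Legal moves for Black include: Qf8, Qe8, Qd8, Qh7, Qg7, Qf7, Qd7, Qc7+, Qb7, Qa7, Qf6, Qe6, Qd6, Qg5, Qxe5, Qc5+, Qh4, Qb4+, ... (list truncated; more exist).
Black has legal moves and is not in check → neither.

neither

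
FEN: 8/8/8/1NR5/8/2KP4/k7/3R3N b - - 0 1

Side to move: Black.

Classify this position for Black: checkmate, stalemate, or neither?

stalemate

Black to move; black king on a2.
In check: no.
King squares — a1: attacked by Rd1; b1: attacked by Rd1; b2: attacked by Kc3; a3: attacked by Nb5; b3: attacked by Kc3.
Legal moves for Black: none.
Not in check and no legal moves → stalemate.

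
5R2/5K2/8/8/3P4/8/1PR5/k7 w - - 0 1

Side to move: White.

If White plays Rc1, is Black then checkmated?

After Rc1: black king on a1; in check: yes, from the white rook on c1.
Black has 2 legal replies: Kxb2, Ka2.
In check but a legal move exists → not checkmate.

no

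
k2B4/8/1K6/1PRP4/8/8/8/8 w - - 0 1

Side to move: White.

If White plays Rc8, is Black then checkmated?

After Rc8: black king on a8; in check: yes, from the white rook on c8.
King squares — a7: attacked by Kb6; b7: attacked by Kb6; b8: attacked by Rc8.
Black has no legal moves → checkmate.

yes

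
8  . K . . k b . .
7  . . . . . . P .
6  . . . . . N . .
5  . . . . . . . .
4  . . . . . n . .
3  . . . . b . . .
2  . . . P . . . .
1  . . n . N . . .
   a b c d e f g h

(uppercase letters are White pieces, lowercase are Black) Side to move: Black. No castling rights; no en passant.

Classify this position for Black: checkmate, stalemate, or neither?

Black to move; black king on e8.
In check: yes, from the white knight on f6.
Legal moves for Black: Kd8, Kf7, Ke7.
Black is in check but has 3 legal moves → neither.

neither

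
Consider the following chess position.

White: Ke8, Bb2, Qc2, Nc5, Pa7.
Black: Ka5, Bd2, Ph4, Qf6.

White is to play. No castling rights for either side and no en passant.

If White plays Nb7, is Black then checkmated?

no

After Nb7: black king on a5; in check: yes, from the white knight on b7.
Black has 4 legal replies: Kb6, Ka6, Kb5, Kb4.
In check but a legal move exists → not checkmate.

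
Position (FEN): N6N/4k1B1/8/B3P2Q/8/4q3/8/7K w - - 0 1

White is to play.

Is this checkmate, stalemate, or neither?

White to move; white king on h1.
In check: no.
Legal moves for White include: Nf7, Ng6+, Nc7, Nb6, Bf8+, Bh6, Bf6+, Qe8+, Qh7, Qf7#, Qh6, Qg6, Qg5+, Qf5, Qh4+, Qg4, Qh3, Qf3, ... (list truncated; more exist).
White has legal moves and is not in check → neither.

neither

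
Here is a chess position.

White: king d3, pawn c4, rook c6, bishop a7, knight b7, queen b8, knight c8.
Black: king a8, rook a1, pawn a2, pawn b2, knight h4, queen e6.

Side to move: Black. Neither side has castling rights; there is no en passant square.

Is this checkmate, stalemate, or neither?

Black to move; black king on a8.
In check: yes, from the white queen on b8.
King squares — a7: attacked by Qb8; b7: attacked by Qb8; b8: attacked by Ba7.
Legal moves for Black: none.
In check with no legal moves → checkmate.

checkmate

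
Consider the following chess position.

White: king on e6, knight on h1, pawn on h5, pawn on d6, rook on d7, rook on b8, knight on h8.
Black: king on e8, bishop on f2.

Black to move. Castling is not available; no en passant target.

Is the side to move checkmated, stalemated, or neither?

Black to move; black king on e8.
In check: yes, from the white rook on b8.
King squares — d7: attacked by Ke6; e7: attacked by Pd6; f7: attacked by Ke6; d8: attacked by Rd7; f8: attacked by Rb8.
Legal moves for Black: none.
In check with no legal moves → checkmate.

checkmate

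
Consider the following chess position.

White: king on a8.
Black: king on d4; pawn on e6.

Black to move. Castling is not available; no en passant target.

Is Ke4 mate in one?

no

After Ke4: white king on a8; in check: no.
White is not in check, so this cannot be checkmate.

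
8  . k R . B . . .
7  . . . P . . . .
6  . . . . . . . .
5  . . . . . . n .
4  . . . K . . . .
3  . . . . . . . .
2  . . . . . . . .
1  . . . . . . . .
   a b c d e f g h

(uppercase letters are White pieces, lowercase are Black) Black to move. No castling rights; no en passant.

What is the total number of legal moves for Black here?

2

Black to move; king on b8.
In check: yes, from the white rook on c8.
Legal moves: Kb7, Ka7.
Count: 2.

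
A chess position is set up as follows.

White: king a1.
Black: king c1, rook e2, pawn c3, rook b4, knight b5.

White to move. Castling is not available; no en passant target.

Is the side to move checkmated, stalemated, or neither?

stalemate

White to move; white king on a1.
In check: no.
King squares — b1: attacked by Kc1; a2: attacked by Re2; b2: attacked by Kc1.
Legal moves for White: none.
Not in check and no legal moves → stalemate.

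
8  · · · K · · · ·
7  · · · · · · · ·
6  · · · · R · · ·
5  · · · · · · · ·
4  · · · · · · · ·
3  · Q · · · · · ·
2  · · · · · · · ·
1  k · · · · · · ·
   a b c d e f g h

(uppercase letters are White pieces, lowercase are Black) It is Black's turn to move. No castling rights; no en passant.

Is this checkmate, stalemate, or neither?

Black to move; black king on a1.
In check: no.
King squares — b1: attacked by Qb3; a2: attacked by Qb3; b2: attacked by Qb3.
Legal moves for Black: none.
Not in check and no legal moves → stalemate.

stalemate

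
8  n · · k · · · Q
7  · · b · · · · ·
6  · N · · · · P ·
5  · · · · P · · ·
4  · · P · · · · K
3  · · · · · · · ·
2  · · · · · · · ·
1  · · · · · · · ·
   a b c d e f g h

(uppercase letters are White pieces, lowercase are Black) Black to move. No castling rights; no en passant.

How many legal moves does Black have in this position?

1

Black to move; king on d8.
In check: yes, from the white queen on h8.
Legal moves: Ke7.
Count: 1.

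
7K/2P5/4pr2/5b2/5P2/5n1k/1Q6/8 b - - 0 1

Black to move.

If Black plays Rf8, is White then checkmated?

no

After Rf8: white king on h8; in check: yes, from the black rook on f8.
White has 1 legal reply: Kg7.
In check but a legal move exists → not checkmate.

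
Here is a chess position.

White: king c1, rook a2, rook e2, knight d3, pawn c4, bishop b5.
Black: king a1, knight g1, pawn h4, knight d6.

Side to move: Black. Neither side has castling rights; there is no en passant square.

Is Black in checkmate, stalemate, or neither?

checkmate

Black to move; black king on a1.
In check: yes, from the white rook on a2.
King squares — b1: attacked by Kc1; a2: attacked by Re2; b2: attacked by Kc1.
Legal moves for Black: none.
In check with no legal moves → checkmate.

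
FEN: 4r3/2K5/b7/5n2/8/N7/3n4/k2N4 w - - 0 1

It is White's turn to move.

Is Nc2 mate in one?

no

After Nc2: black king on a1; in check: yes, from the white knight on c2.
Black has 2 legal replies: Ka2, Kb1.
In check but a legal move exists → not checkmate.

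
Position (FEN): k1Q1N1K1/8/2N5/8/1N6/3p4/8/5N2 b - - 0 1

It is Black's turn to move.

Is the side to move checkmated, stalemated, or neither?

checkmate

Black to move; black king on a8.
In check: yes, from the white queen on c8.
King squares — a7: attacked by Nc6; b7: attacked by Qc8; b8: attacked by Nc6.
Legal moves for Black: none.
In check with no legal moves → checkmate.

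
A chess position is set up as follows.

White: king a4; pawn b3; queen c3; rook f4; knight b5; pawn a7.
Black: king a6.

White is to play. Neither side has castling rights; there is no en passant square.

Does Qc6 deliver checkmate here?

yes

After Qc6: black king on a6; in check: yes, from the white queen on c6.
King squares — a5: attacked by Ka4; b5: attacked by Ka4; b6: attacked by Qc6; a7: attacked by Nb5; b7: attacked by Qc6.
Black has no legal moves → checkmate.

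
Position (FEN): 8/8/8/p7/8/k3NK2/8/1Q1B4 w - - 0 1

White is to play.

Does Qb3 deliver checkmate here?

yes

After Qb3: black king on a3; in check: yes, from the white queen on b3.
King squares — a2: attacked by Qb3; b2: attacked by Qb3; b3: attacked by Bd1; a4: attacked by Qb3; b4: attacked by Qb3.
Black has no legal moves → checkmate.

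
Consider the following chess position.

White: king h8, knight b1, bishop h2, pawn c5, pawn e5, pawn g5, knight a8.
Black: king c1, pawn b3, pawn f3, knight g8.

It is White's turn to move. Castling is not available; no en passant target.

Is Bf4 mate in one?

no

After Bf4: black king on c1; in check: yes, from the white bishop on f4.
Black has 4 legal replies: Kc2, Kb2, Kd1, Kxb1.
In check but a legal move exists → not checkmate.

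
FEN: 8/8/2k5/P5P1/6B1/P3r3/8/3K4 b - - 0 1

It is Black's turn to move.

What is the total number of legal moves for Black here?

20

Black to move; king on c6.
In check: no.
Legal moves: Kc7, Kb7, Kd6, Kd5, Kc5, Kb5, Re8, Re7, Re6, Re5, Re4, Rh3, Rg3, Rf3, Rd3+, Rc3, Rb3, Rxa3, Re2, Re1+.
Count: 20.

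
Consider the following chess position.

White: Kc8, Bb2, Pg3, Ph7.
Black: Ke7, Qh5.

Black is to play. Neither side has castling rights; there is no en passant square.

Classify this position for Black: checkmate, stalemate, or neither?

neither

Black to move; black king on e7.
In check: no.
Legal moves for Black include: Kf8, Ke8, Kf7, Ke6, Kd6, Qe8+, Qxh7, Qf7, Qh6, Qg6, Qg5, Qf5+, Qe5, Qd5, Qc5+, Qb5, Qa5, Qh4, ... (list truncated; more exist).
Black has legal moves and is not in check → neither.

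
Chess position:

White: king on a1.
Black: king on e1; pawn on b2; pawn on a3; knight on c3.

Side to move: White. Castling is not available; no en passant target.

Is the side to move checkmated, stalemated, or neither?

White to move; white king on a1.
In check: yes, from the black pawn on b2.
King squares — b1: attacked by Nc3; a2: attacked by Nc3; b2: attacked by Pa3.
Legal moves for White: none.
In check with no legal moves → checkmate.

checkmate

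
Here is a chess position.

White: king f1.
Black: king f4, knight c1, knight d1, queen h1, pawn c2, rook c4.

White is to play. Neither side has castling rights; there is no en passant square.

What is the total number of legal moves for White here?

White to move; king on f1.
In check: yes, from the black queen on h1.
Legal moves: none.
Count: 0.

0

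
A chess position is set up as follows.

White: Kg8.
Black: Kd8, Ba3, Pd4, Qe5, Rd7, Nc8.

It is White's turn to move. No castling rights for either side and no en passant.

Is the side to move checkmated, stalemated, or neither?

stalemate

White to move; white king on g8.
In check: no.
King squares — f7: attacked by Rd7; g7: attacked by Qe5; h7: attacked by Rd7; f8: attacked by Ba3; h8: attacked by Qe5.
Legal moves for White: none.
Not in check and no legal moves → stalemate.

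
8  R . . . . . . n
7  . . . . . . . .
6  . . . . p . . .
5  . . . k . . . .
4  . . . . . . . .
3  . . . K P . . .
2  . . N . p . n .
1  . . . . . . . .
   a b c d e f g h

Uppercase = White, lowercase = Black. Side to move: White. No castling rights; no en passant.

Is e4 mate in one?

After e4: black king on d5; in check: yes, from the white pawn on e4.
Black has 4 legal replies: Kd6, Kc6, Ke5, Kc5.
In check but a legal move exists → not checkmate.

no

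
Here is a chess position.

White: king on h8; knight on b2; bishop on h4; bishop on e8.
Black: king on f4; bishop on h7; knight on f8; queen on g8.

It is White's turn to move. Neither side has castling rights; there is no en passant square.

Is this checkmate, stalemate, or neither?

White to move; white king on h8.
In check: yes, from the black queen on g8.
King squares — g7: attacked by Qg8; h7: attacked by Nf8; g8: attacked by Bh7.
Legal moves for White: none.
In check with no legal moves → checkmate.

checkmate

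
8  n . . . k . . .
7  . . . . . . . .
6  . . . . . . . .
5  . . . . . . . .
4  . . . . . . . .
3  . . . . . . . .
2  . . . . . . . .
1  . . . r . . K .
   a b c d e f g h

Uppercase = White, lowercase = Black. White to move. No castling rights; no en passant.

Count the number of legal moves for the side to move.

3

White to move; king on g1.
In check: yes, from the black rook on d1.
Legal moves: Kh2, Kg2, Kf2.
Count: 3.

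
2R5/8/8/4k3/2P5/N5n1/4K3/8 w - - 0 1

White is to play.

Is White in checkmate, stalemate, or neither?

White to move; white king on e2.
In check: yes, from the black knight on g3.
King squares — d1: available; e1: available; f1: attacked by Ng3; d2: available; f2: available; d3: available; e3: available; f3: available.
Legal moves for White: Kf3, Ke3, Kd3, Kf2, Kd2, Ke1, Kd1.
White is in check but has 7 legal moves → neither.

neither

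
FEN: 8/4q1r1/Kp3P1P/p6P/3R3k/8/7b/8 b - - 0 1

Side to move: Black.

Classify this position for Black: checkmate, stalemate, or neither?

Black to move; black king on h4.
In check: yes, from the white rook on d4.
King squares — g3: available; h3: available; g4: attacked by Rd4; g5: available; h5: available.
Legal moves for Black: Kxh5, Kg5, Kh3, Kg3, Rg4, Qe4, Bf4.
Black is in check but has 7 legal moves → neither.

neither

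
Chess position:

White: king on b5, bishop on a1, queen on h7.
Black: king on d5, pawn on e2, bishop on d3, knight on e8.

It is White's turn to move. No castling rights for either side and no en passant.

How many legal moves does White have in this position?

White to move; king on b5.
In check: yes, from the black bishop on d3.
Legal moves: Kb6, Ka5, Kb4, Ka4, Qxd3+.
Count: 5.

5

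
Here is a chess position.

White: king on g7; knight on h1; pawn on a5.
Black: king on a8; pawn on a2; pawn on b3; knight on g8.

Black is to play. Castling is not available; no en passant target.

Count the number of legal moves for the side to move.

Black to move; king on a8.
In check: no.
Legal moves: Ne7, Nh6, Nf6, Kb8, Kb7, Ka7, b2, a1=Q+, a1=R, a1=B+, a1=N.
Count: 11.

11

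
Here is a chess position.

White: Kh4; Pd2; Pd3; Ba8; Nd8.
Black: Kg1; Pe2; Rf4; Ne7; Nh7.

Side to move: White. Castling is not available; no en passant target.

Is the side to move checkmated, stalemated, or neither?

White to move; white king on h4.
In check: yes, from the black rook on f4.
Legal moves for White: Kh5, Kh3, Kg3.
White is in check but has 3 legal moves → neither.

neither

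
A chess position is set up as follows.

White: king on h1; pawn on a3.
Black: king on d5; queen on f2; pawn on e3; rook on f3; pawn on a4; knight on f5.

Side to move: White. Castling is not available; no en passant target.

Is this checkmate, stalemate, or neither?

stalemate

White to move; white king on h1.
In check: no.
King squares — g1: attacked by Qf2; g2: attacked by Qf2; h2: attacked by Qf2.
Legal moves for White: none.
Not in check and no legal moves → stalemate.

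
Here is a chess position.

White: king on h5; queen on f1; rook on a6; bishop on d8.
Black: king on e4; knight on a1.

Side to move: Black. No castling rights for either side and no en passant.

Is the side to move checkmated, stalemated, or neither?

neither

Black to move; black king on e4.
In check: no.
Legal moves for Black: Ke5, Kd5, Kd4, Ke3, Nb3, Nc2.
Black has 6 legal moves and is not in check → neither.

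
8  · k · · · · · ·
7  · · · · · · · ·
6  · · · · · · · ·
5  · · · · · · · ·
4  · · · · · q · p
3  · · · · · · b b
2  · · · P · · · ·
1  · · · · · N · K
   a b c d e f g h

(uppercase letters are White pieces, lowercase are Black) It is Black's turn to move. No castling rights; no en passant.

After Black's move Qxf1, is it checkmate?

yes

After Qxf1: white king on h1; in check: yes, from the black queen on f1.
King squares — g1: attacked by Qf1; g2: attacked by Qf1; h2: attacked by Bg3.
White has no legal moves → checkmate.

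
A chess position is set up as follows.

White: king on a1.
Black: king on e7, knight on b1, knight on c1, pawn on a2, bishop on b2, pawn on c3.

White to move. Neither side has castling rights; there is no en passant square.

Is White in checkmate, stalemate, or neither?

checkmate

White to move; white king on a1.
In check: yes, from the black bishop on b2.
King squares — b1: attacked by Pa2; a2: attacked by Nc1; b2: attacked by Pc3.
Legal moves for White: none.
In check with no legal moves → checkmate.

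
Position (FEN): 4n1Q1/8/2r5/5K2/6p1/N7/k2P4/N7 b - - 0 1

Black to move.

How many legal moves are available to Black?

Black to move; king on a2.
In check: yes, from the white queen on g8.
Legal moves: Kxa3, Kb2, Kxa1, Re6, Rc4.
Count: 5.

5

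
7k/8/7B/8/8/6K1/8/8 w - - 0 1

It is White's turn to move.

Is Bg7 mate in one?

After Bg7: black king on h8; in check: yes, from the white bishop on g7.
Black has 3 legal replies: Kg8, Kh7, Kxg7.
In check but a legal move exists → not checkmate.

no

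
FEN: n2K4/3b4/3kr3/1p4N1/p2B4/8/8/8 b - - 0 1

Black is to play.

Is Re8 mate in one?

yes

After Re8: white king on d8; in check: yes, from the black rook on e8.
King squares — c7: attacked by Kd6; d7: attacked by Kd6; e7: attacked by Kd6; c8: attacked by Bd7; e8: attacked by Bd7.
White has no legal moves → checkmate.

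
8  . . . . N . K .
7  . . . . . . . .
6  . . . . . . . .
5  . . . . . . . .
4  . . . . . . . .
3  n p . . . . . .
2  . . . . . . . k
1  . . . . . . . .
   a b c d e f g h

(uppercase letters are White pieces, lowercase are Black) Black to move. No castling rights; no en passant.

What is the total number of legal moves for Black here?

10

Black to move; king on h2.
In check: no.
Legal moves: Nb5, Nc4, Nc2, Nb1, Kh3, Kg3, Kg2, Kh1, Kg1, b2.
Count: 10.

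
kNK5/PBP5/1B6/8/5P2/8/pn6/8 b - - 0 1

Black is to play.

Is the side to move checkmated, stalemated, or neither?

Black to move; black king on a8.
In check: yes, from the white bishop on b7.
King squares — a7: attacked by Bb6; b7: attacked by Kc8; b8: attacked by Pa7.
Legal moves for Black: none.
In check with no legal moves → checkmate.

checkmate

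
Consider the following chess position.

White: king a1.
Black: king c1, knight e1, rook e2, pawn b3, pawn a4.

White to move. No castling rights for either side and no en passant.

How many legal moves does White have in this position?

White to move; king on a1.
In check: no.
Legal moves: none.
Count: 0.

0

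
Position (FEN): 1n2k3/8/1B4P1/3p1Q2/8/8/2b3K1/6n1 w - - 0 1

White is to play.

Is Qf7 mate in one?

After Qf7: black king on e8; in check: yes, from the white queen on f7.
King squares — d7: attacked by Qf7; e7: attacked by Qf7; f7: attacked by Pg6; d8: attacked by Bb6; f8: attacked by Qf7.
Black has no legal moves → checkmate.

yes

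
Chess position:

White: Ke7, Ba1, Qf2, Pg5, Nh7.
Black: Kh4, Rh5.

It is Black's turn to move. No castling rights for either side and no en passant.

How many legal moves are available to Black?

2

Black to move; king on h4.
In check: yes, from the white queen on f2.
Legal moves: Kg4, Kh3.
Count: 2.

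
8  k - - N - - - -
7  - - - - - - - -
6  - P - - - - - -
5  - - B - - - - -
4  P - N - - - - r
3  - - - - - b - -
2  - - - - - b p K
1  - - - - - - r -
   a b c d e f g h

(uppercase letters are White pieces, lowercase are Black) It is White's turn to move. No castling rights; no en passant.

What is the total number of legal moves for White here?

White to move; king on h2.
In check: yes, from the black rook on h4.
Legal moves: none.
Count: 0.

0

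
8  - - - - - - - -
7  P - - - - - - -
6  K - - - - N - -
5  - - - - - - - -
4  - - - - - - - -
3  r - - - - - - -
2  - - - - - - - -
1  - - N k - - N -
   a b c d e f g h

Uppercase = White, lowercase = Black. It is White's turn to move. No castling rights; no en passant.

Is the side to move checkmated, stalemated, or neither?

neither

White to move; white king on a6.
In check: yes, from the black rook on a3.
Legal moves for White: Kb7, Kb6, Kb5.
White is in check but has 3 legal moves → neither.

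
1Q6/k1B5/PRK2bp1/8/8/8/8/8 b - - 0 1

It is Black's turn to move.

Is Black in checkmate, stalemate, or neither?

Black to move; black king on a7.
In check: yes, from the white queen on b8.
King squares — a6: attacked by Rb6; b6: attacked by Kc6; b7: attacked by Pa6; a8: attacked by Qb8; b8: attacked by Rb6.
Legal moves for Black: none.
In check with no legal moves → checkmate.

checkmate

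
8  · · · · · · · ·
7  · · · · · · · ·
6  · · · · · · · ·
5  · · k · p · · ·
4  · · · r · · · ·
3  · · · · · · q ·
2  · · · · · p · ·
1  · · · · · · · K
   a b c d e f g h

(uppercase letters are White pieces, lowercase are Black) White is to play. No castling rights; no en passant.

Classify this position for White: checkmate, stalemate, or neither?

White to move; white king on h1.
In check: no.
King squares — g1: attacked by Pf2; g2: attacked by Qg3; h2: attacked by Qg3.
Legal moves for White: none.
Not in check and no legal moves → stalemate.

stalemate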